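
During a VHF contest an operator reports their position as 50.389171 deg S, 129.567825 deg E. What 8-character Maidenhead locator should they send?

PD49so86

Add 180° to longitude and 90° to latitude: 309.56782, 39.61083.
Field (20°×10°, letters A–R): lon ⌊309.56782/20⌋ = 15 → P; lat ⌊39.61083/10⌋ = 3 → D.
Square (2°×1°, digits 0–9): lon ⌊9.56782/2⌋ = 4; lat ⌊9.61083/1⌋ = 9.
Subsquare (5′×2.5′, letters a–x): lon ⌊1.56782/0.0833333⌋ = 18 → s; lat ⌊0.61083/0.0416667⌋ = 14 → o.
Extended square (30″×15″, digits 0–9): lon ⌊0.06782/0.00833333⌋ = 8; lat ⌊0.02750/0.00416667⌋ = 6.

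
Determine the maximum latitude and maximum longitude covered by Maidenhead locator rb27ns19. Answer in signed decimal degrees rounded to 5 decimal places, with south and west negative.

Field R=17, B=1: +17·20° lon, +1·10° lat → SW at lon 160°, lat -80°.
Square 2, 7: +2·2° lon, +7·1° lat → SW at lon 164°, lat -73°.
Subsquare n=13, s=18: +13·0.0833333° lon, +18·0.0416667° lat → SW at lon 165.083°, lat -72.25°.
Extended square 1, 9: +1·0.00833333° lon, +9·0.00416667° lat → SW at lon 165.092°, lat -72.2125°.
Cell spans 0.00833333° lon × 0.00416667° lat. NE corner is SW corner plus one full cell.
latitude -72.20833, longitude 165.10000.

-72.20833, 165.10000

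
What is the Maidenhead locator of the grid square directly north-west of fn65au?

FN55xv

Longitude subsquare a = 0; −1 → -1, wraps to 23 = x, carry into square.
Longitude square 6; −1 → 5.
Latitude subsquare u = 20; +1 → 21 = v.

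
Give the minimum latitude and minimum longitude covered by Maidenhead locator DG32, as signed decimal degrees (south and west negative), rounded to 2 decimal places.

Field D=3, G=6: +3·20° lon, +6·10° lat → SW at lon -120°, lat -30°.
Square 3, 2: +3·2° lon, +2·1° lat → SW at lon -114°, lat -28°.
latitude -28.00, longitude -114.00.

-28.00, -114.00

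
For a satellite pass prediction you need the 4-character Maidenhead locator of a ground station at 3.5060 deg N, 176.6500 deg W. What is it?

AJ13

Add 180° to longitude and 90° to latitude: 3.35, 93.51.
Field: 3.35/20 → 0 → A, 93.51/10 → 9 → J; chars AJ.
Square: 3.35/2 → 1, 3.51/1 → 3; chars 13.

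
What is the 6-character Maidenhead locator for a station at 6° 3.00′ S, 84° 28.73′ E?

NI23fw

Shift to the Maidenhead origin (180°W, 90°S): lon 264.4788, lat 83.9500.
Field: 264.4788/20 → 13 → N, 83.9500/10 → 8 → I; chars NI.
Square: 4.4788/2 → 2, 3.9500/1 → 3; chars 23.
Subsquare: 0.4788/0.0833333 → 5 → f, 0.9500/0.0416667 → 22 → w; chars fw.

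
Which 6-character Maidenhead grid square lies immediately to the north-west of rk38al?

RK28xm

Longitude subsquare a = 0; −1 → -1, wraps to 23 = x, carry into square.
Longitude square 3; −1 → 2.
Latitude subsquare l = 11; +1 → 12 = m.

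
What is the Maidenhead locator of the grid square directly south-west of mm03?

LM92

Longitude square 0; −1 → -1, wraps to 9, carry into field.
Longitude field M = 12; −1 → 11 = L.
Latitude square 3; −1 → 2.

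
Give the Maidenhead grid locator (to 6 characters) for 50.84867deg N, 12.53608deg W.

Shift to the Maidenhead origin (180°W, 90°S): lon 167.4639, lat 140.8487.
Field: 167.4639/20 → 8 → I, 140.8487/10 → 14 → O; chars IO.
Square: 7.4639/2 → 3, 0.8487/1 → 0; chars 30.
Subsquare: 1.4639/0.0833333 → 17 → r, 0.8487/0.0416667 → 20 → u; chars ru.

IO30ru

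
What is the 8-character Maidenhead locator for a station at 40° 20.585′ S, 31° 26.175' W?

Add 180° to longitude and 90° to latitude: 148.56375, 49.65692.
Field (20°×10°, letters A–R): lon ⌊148.56375/20⌋ = 7 → H; lat ⌊49.65692/10⌋ = 4 → E.
Square (2°×1°, digits 0–9): lon ⌊8.56375/2⌋ = 4; lat ⌊9.65692/1⌋ = 9.
Subsquare (5′×2.5′, letters a–x): lon ⌊0.56375/0.0833333⌋ = 6 → g; lat ⌊0.65692/0.0416667⌋ = 15 → p.
Extended square (30″×15″, digits 0–9): lon ⌊0.06375/0.00833333⌋ = 7; lat ⌊0.03192/0.00416667⌋ = 7.

HE49gp77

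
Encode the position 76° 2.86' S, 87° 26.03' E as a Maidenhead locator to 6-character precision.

Offset from 180°W / 90°S: lon 267.4338°, lat 13.9523°.
Field: lon ⌊267.4338/20⌋ = 13 → N; lat ⌊13.9523/10⌋ = 1 → B.
Square: lon ⌊7.4338/2⌋ = 3; lat ⌊3.9523/1⌋ = 3.
Subsquare: lon ⌊1.4338/0.0833333⌋ = 17 → r; lat ⌊0.9523/0.0416667⌋ = 22 → w.

NB33rw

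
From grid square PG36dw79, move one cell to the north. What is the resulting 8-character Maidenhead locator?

PG36dx70

Latitude extended square 9; +1 → 10, wraps to 0, carry into subsquare.
Latitude subsquare w = 22; +1 → 23 = x.
The longitude characters are unchanged.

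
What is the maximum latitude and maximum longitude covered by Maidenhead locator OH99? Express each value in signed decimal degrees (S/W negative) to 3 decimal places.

-10.000, 120.000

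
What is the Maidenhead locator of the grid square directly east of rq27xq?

RQ37aq

Longitude subsquare x = 23; +1 → 24, wraps to 0 = a, carry into square.
Longitude square 2; +1 → 3.
The latitude characters are unchanged.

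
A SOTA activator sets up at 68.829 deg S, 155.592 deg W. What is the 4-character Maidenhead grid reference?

Add 180° to longitude and 90° to latitude: 24.41, 21.17.
Field: lon ⌊24.41/20⌋ = 1 → B; lat ⌊21.17/10⌋ = 2 → C.
Square: lon ⌊4.41/2⌋ = 2; lat ⌊1.17/1⌋ = 1.

BC21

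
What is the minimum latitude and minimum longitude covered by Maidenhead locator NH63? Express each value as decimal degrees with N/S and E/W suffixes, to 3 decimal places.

Field N=13, H=7: +13·20° lon, +7·10° lat → SW at lon 80°, lat -20°.
Square 6, 3: +6·2° lon, +3·1° lat → SW at lon 92°, lat -17°.
latitude 17.000° S, longitude 92.000° E.

17.000° S, 92.000° E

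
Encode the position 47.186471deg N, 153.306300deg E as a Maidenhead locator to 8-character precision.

QN67pe64

Add 180° to longitude and 90° to latitude: 333.30630, 137.18647.
Field: lon ⌊333.30630/20⌋ = 16 → Q; lat ⌊137.18647/10⌋ = 13 → N.
Square: lon ⌊13.30630/2⌋ = 6; lat ⌊7.18647/1⌋ = 7.
Subsquare: lon ⌊1.30630/0.0833333⌋ = 15 → p; lat ⌊0.18647/0.0416667⌋ = 4 → e.
Extended square: lon ⌊0.05630/0.00833333⌋ = 6; lat ⌊0.01980/0.00416667⌋ = 4.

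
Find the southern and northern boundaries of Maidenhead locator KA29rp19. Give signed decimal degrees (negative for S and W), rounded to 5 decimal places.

Field K=10, A=0: +10·20° lon, +0·10° lat → SW at lon 20°, lat -90°.
Square 2, 9: +2·2° lon, +9·1° lat → SW at lon 24°, lat -81°.
Subsquare r=17, p=15: +17·0.0833333° lon, +15·0.0416667° lat → SW at lon 25.4167°, lat -80.375°.
Extended square 1, 9: +1·0.00833333° lon, +9·0.00416667° lat → SW at lon 25.425°, lat -80.3375°.
Cell spans 0.00833333° lon × 0.00416667° lat.
south -80.33750, north -80.33333.

-80.33750, -80.33333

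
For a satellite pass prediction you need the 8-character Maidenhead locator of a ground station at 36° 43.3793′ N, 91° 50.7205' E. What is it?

NM56wr13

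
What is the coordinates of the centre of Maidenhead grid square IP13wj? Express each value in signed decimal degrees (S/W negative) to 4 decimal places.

63.3958, -16.1250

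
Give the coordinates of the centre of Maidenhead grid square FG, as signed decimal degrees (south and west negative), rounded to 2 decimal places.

-25.00, -70.00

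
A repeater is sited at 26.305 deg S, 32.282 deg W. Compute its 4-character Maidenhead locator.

HG33

Offset from 180°W / 90°S: lon 147.72°, lat 63.70°.
Field: 147.72/20 → 7 → H, 63.70/10 → 6 → G; chars HG.
Square: 7.72/2 → 3, 3.70/1 → 3; chars 33.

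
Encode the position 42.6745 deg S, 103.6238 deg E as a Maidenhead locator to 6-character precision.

Add 180° to longitude and 90° to latitude: 283.6238, 47.3255.
Field (20°×10°, letters A–R): 283.6238/20 → 14 → O, 47.3255/10 → 4 → E; chars OE.
Square (2°×1°, digits 0–9): 3.6238/2 → 1, 7.3255/1 → 7; chars 17.
Subsquare (5′×2.5′, letters a–x): 1.6238/0.0833333 → 19 → t, 0.3255/0.0416667 → 7 → h; chars th.

OE17th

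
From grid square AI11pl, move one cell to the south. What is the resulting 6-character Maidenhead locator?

Latitude subsquare l = 11; −1 → 10 = k.
The longitude characters are unchanged.

AI11pk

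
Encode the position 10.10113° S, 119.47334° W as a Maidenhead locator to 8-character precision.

Shift to the Maidenhead origin (180°W, 90°S): lon 60.52666, lat 79.89887.
Field: 60.52666/20 → 3 → D, 79.89887/10 → 7 → H; chars DH.
Square: 0.52666/2 → 0, 9.89887/1 → 9; chars 09.
Subsquare: 0.52666/0.0833333 → 6 → g, 0.89887/0.0416667 → 21 → v; chars gv.
Extended square: 0.02666/0.00833333 → 3, 0.02387/0.00416667 → 5; chars 35.

DH09gv35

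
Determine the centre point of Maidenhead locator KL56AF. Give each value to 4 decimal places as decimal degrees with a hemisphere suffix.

26.2292° N, 30.0417° E

Field K=10, L=11: +10·20° lon, +11·10° lat → SW at lon 20°, lat 20°.
Square 5, 6: +5·2° lon, +6·1° lat → SW at lon 30°, lat 26°.
Subsquare a=0, f=5: +0·0.0833333° lon, +5·0.0416667° lat → SW at lon 30°, lat 26.2083°.
Cell spans 0.0833333° lon × 0.0416667° lat. Centre is SW corner plus half of each.
latitude 26.2292° N, longitude 30.0417° E.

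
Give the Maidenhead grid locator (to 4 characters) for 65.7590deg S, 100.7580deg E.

Add 180° to longitude and 90° to latitude: 280.76, 24.24.
Field (20°×10°, letters A–R): lon ⌊280.76/20⌋ = 14 → O; lat ⌊24.24/10⌋ = 2 → C.
Square (2°×1°, digits 0–9): lon ⌊0.76/2⌋ = 0; lat ⌊4.24/1⌋ = 4.

OC04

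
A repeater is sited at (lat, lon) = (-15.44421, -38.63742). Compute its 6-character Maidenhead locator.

Shift to the Maidenhead origin (180°W, 90°S): lon 141.3626, lat 74.5558.
Field: lon ⌊141.3626/20⌋ = 7 → H; lat ⌊74.5558/10⌋ = 7 → H.
Square: lon ⌊1.3626/2⌋ = 0; lat ⌊4.5558/1⌋ = 4.
Subsquare: lon ⌊1.3626/0.0833333⌋ = 16 → q; lat ⌊0.5558/0.0416667⌋ = 13 → n.

HH04qn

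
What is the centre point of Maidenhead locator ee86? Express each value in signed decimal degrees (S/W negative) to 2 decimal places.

-43.50, -83.00

Field E=4, E=4: +4·20° lon, +4·10° lat → SW at lon -100°, lat -50°.
Square 8, 6: +8·2° lon, +6·1° lat → SW at lon -84°, lat -44°.
Cell spans 2° lon × 1° lat. Centre is SW corner plus half of each.
latitude -43.50, longitude -83.00.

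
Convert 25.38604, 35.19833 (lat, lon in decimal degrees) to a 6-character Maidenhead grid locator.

KL75oj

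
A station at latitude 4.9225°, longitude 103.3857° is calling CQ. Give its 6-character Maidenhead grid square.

OJ14qw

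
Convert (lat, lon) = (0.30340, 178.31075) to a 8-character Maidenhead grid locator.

RJ90dh72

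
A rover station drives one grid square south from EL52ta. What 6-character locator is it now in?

EL51tx

Latitude subsquare a = 0; −1 → -1, wraps to 23 = x, carry into square.
Latitude square 2; −1 → 1.
The longitude characters are unchanged.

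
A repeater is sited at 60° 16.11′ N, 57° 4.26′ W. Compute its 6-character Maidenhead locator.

GP10lg

Add 180° to longitude and 90° to latitude: 122.9290, 150.2685.
Field: lon ⌊122.9290/20⌋ = 6 → G; lat ⌊150.2685/10⌋ = 15 → P.
Square: lon ⌊2.9290/2⌋ = 1; lat ⌊0.2685/1⌋ = 0.
Subsquare: lon ⌊0.9290/0.0833333⌋ = 11 → l; lat ⌊0.2685/0.0416667⌋ = 6 → g.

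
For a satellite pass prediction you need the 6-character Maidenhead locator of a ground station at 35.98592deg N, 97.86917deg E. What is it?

NM85wx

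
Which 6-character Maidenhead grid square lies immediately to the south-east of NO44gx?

NO44hw

Longitude subsquare g = 6; +1 → 7 = h.
Latitude subsquare x = 23; −1 → 22 = w.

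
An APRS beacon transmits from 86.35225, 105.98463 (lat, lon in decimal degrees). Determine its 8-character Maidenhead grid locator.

Add 180° to longitude and 90° to latitude: 285.98463, 176.35225.
Field (20°×10°, letters A–R): lon ⌊285.98463/20⌋ = 14 → O; lat ⌊176.35225/10⌋ = 17 → R.
Square (2°×1°, digits 0–9): lon ⌊5.98463/2⌋ = 2; lat ⌊6.35225/1⌋ = 6.
Subsquare (5′×2.5′, letters a–x): lon ⌊1.98463/0.0833333⌋ = 23 → x; lat ⌊0.35225/0.0416667⌋ = 8 → i.
Extended square (30″×15″, digits 0–9): lon ⌊0.06796/0.00833333⌋ = 8; lat ⌊0.01892/0.00416667⌋ = 4.

OR26xi84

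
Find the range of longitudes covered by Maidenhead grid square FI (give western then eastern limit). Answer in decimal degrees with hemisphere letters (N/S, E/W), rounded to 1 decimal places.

Field F=5, I=8: +5·20° lon, +8·10° lat → SW at lon -80°, lat -10°.
Cell spans 20° lon × 10° lat.
west 80.0° W, east 60.0° W.

80.0° W, 60.0° W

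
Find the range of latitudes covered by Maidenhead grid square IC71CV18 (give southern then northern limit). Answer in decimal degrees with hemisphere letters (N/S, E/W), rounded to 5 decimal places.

68.09167° S, 68.08750° S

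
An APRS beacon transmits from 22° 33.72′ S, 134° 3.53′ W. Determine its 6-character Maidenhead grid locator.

CG27xk

Offset from 180°W / 90°S: lon 45.9412°, lat 67.4380°.
Field (20°×10°, letters A–R): lon ⌊45.9412/20⌋ = 2 → C; lat ⌊67.4380/10⌋ = 6 → G.
Square (2°×1°, digits 0–9): lon ⌊5.9412/2⌋ = 2; lat ⌊7.4380/1⌋ = 7.
Subsquare (5′×2.5′, letters a–x): lon ⌊1.9412/0.0833333⌋ = 23 → x; lat ⌊0.4380/0.0416667⌋ = 10 → k.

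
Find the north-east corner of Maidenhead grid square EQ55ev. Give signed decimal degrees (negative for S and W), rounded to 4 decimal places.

75.9167, -89.5833

Field E=4, Q=16: +4·20° lon, +16·10° lat → SW at lon -100°, lat 70°.
Square 5, 5: +5·2° lon, +5·1° lat → SW at lon -90°, lat 75°.
Subsquare e=4, v=21: +4·0.0833333° lon, +21·0.0416667° lat → SW at lon -89.6667°, lat 75.875°.
Cell spans 0.0833333° lon × 0.0416667° lat. NE corner is SW corner plus one full cell.
latitude 75.9167, longitude -89.5833.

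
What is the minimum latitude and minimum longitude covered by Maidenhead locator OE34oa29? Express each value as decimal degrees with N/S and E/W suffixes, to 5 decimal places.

45.96250° S, 107.18333° E

Field O=14, E=4: +14·20° lon, +4·10° lat → SW at lon 100°, lat -50°.
Square 3, 4: +3·2° lon, +4·1° lat → SW at lon 106°, lat -46°.
Subsquare o=14, a=0: +14·0.0833333° lon, +0·0.0416667° lat → SW at lon 107.167°, lat -46°.
Extended square 2, 9: +2·0.00833333° lon, +9·0.00416667° lat → SW at lon 107.183°, lat -45.9625°.
latitude 45.96250° S, longitude 107.18333° E.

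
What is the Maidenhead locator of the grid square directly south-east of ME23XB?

Longitude subsquare x = 23; +1 → 24, wraps to 0 = a, carry into square.
Longitude square 2; +1 → 3.
Latitude subsquare b = 1; −1 → 0 = a.

ME33aa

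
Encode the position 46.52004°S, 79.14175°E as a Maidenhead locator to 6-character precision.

ME93nl

Offset from 180°W / 90°S: lon 259.1418°, lat 43.4800°.
Field: lon ⌊259.1418/20⌋ = 12 → M; lat ⌊43.4800/10⌋ = 4 → E.
Square: lon ⌊19.1418/2⌋ = 9; lat ⌊3.4800/1⌋ = 3.
Subsquare: lon ⌊1.1418/0.0833333⌋ = 13 → n; lat ⌊0.4800/0.0416667⌋ = 11 → l.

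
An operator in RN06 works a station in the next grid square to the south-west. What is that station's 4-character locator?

QN95

Longitude square 0; −1 → -1, wraps to 9, carry into field.
Longitude field R = 17; −1 → 16 = Q.
Latitude square 6; −1 → 5.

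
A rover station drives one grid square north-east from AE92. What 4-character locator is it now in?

Longitude square 9; +1 → 10, wraps to 0, carry into field.
Longitude field A = 0; +1 → 1 = B.
Latitude square 2; +1 → 3.

BE03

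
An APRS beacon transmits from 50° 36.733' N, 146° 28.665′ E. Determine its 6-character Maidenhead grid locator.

Offset from 180°W / 90°S: lon 326.4778°, lat 140.6122°.
Field: 326.4778/20 → 16 → Q, 140.6122/10 → 14 → O; chars QO.
Square: 6.4778/2 → 3, 0.6122/1 → 0; chars 30.
Subsquare: 0.4778/0.0833333 → 5 → f, 0.6122/0.0416667 → 14 → o; chars fo.

QO30fo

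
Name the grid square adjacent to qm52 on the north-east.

Longitude square 5; +1 → 6.
Latitude square 2; +1 → 3.

QM63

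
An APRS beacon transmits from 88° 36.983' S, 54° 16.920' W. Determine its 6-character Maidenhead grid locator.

GA21uj

Add 180° to longitude and 90° to latitude: 125.7180, 1.3836.
Field: lon ⌊125.7180/20⌋ = 6 → G; lat ⌊1.3836/10⌋ = 0 → A.
Square: lon ⌊5.7180/2⌋ = 2; lat ⌊1.3836/1⌋ = 1.
Subsquare: lon ⌊1.7180/0.0833333⌋ = 20 → u; lat ⌊0.3836/0.0416667⌋ = 9 → j.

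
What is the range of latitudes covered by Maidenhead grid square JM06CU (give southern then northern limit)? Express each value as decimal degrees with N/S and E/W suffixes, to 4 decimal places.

36.8333° N, 36.8750° N

Field J=9, M=12: +9·20° lon, +12·10° lat → SW at lon 0°, lat 30°.
Square 0, 6: +0·2° lon, +6·1° lat → SW at lon 0°, lat 36°.
Subsquare c=2, u=20: +2·0.0833333° lon, +20·0.0416667° lat → SW at lon 0.166667°, lat 36.8333°.
Cell spans 0.0833333° lon × 0.0416667° lat.
south 36.8333° N, north 36.8750° N.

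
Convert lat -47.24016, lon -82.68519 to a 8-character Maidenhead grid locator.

EE82ps72

Shift to the Maidenhead origin (180°W, 90°S): lon 97.31481, lat 42.75984.
Field: lon ⌊97.31481/20⌋ = 4 → E; lat ⌊42.75984/10⌋ = 4 → E.
Square: lon ⌊17.31481/2⌋ = 8; lat ⌊2.75984/1⌋ = 2.
Subsquare: lon ⌊1.31481/0.0833333⌋ = 15 → p; lat ⌊0.75984/0.0416667⌋ = 18 → s.
Extended square: lon ⌊0.06481/0.00833333⌋ = 7; lat ⌊0.00984/0.00416667⌋ = 2.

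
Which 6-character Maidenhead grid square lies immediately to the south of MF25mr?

MF25mq

Latitude subsquare r = 17; −1 → 16 = q.
The longitude characters are unchanged.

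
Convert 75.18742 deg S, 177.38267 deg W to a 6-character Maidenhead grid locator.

Add 180° to longitude and 90° to latitude: 2.6173, 14.8126.
Field: lon ⌊2.6173/20⌋ = 0 → A; lat ⌊14.8126/10⌋ = 1 → B.
Square: lon ⌊2.6173/2⌋ = 1; lat ⌊4.8126/1⌋ = 4.
Subsquare: lon ⌊0.6173/0.0833333⌋ = 7 → h; lat ⌊0.8126/0.0416667⌋ = 19 → t.

AB14ht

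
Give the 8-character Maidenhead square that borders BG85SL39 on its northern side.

BG85sm30

Latitude extended square 9; +1 → 10, wraps to 0, carry into subsquare.
Latitude subsquare l = 11; +1 → 12 = m.
The longitude characters are unchanged.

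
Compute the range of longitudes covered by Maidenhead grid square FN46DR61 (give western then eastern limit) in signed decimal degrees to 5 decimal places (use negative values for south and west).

-71.70000, -71.69167

Field F=5, N=13: +5·20° lon, +13·10° lat → SW at lon -80°, lat 40°.
Square 4, 6: +4·2° lon, +6·1° lat → SW at lon -72°, lat 46°.
Subsquare d=3, r=17: +3·0.0833333° lon, +17·0.0416667° lat → SW at lon -71.75°, lat 46.7083°.
Extended square 6, 1: +6·0.00833333° lon, +1·0.00416667° lat → SW at lon -71.7°, lat 46.7125°.
Cell spans 0.00833333° lon × 0.00416667° lat.
west -71.70000, east -71.69167.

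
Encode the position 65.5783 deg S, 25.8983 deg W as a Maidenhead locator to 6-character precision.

HC74bk

Shift to the Maidenhead origin (180°W, 90°S): lon 154.1017, lat 24.4217.
Field: lon ⌊154.1017/20⌋ = 7 → H; lat ⌊24.4217/10⌋ = 2 → C.
Square: lon ⌊14.1017/2⌋ = 7; lat ⌊4.4217/1⌋ = 4.
Subsquare: lon ⌊0.1017/0.0833333⌋ = 1 → b; lat ⌊0.4217/0.0416667⌋ = 10 → k.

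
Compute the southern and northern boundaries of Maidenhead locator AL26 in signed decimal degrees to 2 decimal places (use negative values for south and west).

Field A=0, L=11: +0·20° lon, +11·10° lat → SW at lon -180°, lat 20°.
Square 2, 6: +2·2° lon, +6·1° lat → SW at lon -176°, lat 26°.
Cell spans 2° lon × 1° lat.
south 26.00, north 27.00.

26.00, 27.00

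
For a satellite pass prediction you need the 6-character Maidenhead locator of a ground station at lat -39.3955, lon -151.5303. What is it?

BF40fo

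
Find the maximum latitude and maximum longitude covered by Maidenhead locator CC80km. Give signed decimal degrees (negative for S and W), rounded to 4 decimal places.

-69.4583, -123.0833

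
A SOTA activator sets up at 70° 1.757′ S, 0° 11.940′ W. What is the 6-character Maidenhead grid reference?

IB99vx

Offset from 180°W / 90°S: lon 179.8010°, lat 19.9707°.
Field: lon ⌊179.8010/20⌋ = 8 → I; lat ⌊19.9707/10⌋ = 1 → B.
Square: lon ⌊19.8010/2⌋ = 9; lat ⌊9.9707/1⌋ = 9.
Subsquare: lon ⌊1.8010/0.0833333⌋ = 21 → v; lat ⌊0.9707/0.0416667⌋ = 23 → x.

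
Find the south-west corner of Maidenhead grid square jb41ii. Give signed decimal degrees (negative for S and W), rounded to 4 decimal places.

-78.6667, 8.6667

Field J=9, B=1: +9·20° lon, +1·10° lat → SW at lon 0°, lat -80°.
Square 4, 1: +4·2° lon, +1·1° lat → SW at lon 8°, lat -79°.
Subsquare i=8, i=8: +8·0.0833333° lon, +8·0.0416667° lat → SW at lon 8.66667°, lat -78.6667°.
latitude -78.6667, longitude 8.6667.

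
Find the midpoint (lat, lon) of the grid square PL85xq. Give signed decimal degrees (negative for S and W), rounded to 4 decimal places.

Field P=15, L=11: +15·20° lon, +11·10° lat → SW at lon 120°, lat 20°.
Square 8, 5: +8·2° lon, +5·1° lat → SW at lon 136°, lat 25°.
Subsquare x=23, q=16: +23·0.0833333° lon, +16·0.0416667° lat → SW at lon 137.917°, lat 25.6667°.
Cell spans 0.0833333° lon × 0.0416667° lat. Centre is SW corner plus half of each.
latitude 25.6875, longitude 137.9583.

25.6875, 137.9583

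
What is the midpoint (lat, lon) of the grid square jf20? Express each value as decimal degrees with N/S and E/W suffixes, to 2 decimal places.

39.50° S, 5.00° E

Field J=9, F=5: +9·20° lon, +5·10° lat → SW at lon 0°, lat -40°.
Square 2, 0: +2·2° lon, +0·1° lat → SW at lon 4°, lat -40°.
Cell spans 2° lon × 1° lat. Centre is SW corner plus half of each.
latitude 39.50° S, longitude 5.00° E.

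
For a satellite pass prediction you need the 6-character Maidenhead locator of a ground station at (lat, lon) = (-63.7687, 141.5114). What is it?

Shift to the Maidenhead origin (180°W, 90°S): lon 321.5114, lat 26.2313.
Field (20°×10°, letters A–R): 321.5114/20 → 16 → Q, 26.2313/10 → 2 → C; chars QC.
Square (2°×1°, digits 0–9): 1.5114/2 → 0, 6.2313/1 → 6; chars 06.
Subsquare (5′×2.5′, letters a–x): 1.5114/0.0833333 → 18 → s, 0.2313/0.0416667 → 5 → f; chars sf.

QC06sf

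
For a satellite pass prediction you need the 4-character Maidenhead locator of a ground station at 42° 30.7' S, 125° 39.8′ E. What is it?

Add 180° to longitude and 90° to latitude: 305.66, 47.49.
Field: lon ⌊305.66/20⌋ = 15 → P; lat ⌊47.49/10⌋ = 4 → E.
Square: lon ⌊5.66/2⌋ = 2; lat ⌊7.49/1⌋ = 7.

PE27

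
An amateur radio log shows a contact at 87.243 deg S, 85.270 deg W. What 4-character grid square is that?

Add 180° to longitude and 90° to latitude: 94.73, 2.76.
Field: 94.73/20 → 4 → E, 2.76/10 → 0 → A; chars EA.
Square: 14.73/2 → 7, 2.76/1 → 2; chars 72.

EA72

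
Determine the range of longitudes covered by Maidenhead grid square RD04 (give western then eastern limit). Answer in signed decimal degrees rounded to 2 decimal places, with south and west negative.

160.00, 162.00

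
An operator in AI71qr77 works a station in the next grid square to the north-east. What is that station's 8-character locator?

Longitude extended square 7; +1 → 8.
Latitude extended square 7; +1 → 8.

AI71qr88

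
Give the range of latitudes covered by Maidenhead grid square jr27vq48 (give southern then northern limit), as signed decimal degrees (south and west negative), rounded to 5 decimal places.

87.70000, 87.70417

Field J=9, R=17: +9·20° lon, +17·10° lat → SW at lon 0°, lat 80°.
Square 2, 7: +2·2° lon, +7·1° lat → SW at lon 4°, lat 87°.
Subsquare v=21, q=16: +21·0.0833333° lon, +16·0.0416667° lat → SW at lon 5.75°, lat 87.6667°.
Extended square 4, 8: +4·0.00833333° lon, +8·0.00416667° lat → SW at lon 5.78333°, lat 87.7°.
Cell spans 0.00833333° lon × 0.00416667° lat.
south 87.70000, north 87.70417.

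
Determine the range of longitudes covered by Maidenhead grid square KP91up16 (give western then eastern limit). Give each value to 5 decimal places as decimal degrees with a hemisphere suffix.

Field K=10, P=15: +10·20° lon, +15·10° lat → SW at lon 20°, lat 60°.
Square 9, 1: +9·2° lon, +1·1° lat → SW at lon 38°, lat 61°.
Subsquare u=20, p=15: +20·0.0833333° lon, +15·0.0416667° lat → SW at lon 39.6667°, lat 61.625°.
Extended square 1, 6: +1·0.00833333° lon, +6·0.00416667° lat → SW at lon 39.675°, lat 61.65°.
Cell spans 0.00833333° lon × 0.00416667° lat.
west 39.67500° E, east 39.68333° E.

39.67500° E, 39.68333° E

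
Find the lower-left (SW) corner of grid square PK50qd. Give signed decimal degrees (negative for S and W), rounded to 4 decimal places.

10.1250, 131.3333

Field P=15, K=10: +15·20° lon, +10·10° lat → SW at lon 120°, lat 10°.
Square 5, 0: +5·2° lon, +0·1° lat → SW at lon 130°, lat 10°.
Subsquare q=16, d=3: +16·0.0833333° lon, +3·0.0416667° lat → SW at lon 131.333°, lat 10.125°.
latitude 10.1250, longitude 131.3333.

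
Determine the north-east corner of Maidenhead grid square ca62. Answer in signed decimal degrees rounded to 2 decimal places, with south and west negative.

Field C=2, A=0: +2·20° lon, +0·10° lat → SW at lon -140°, lat -90°.
Square 6, 2: +6·2° lon, +2·1° lat → SW at lon -128°, lat -88°.
Cell spans 2° lon × 1° lat. NE corner is SW corner plus one full cell.
latitude -87.00, longitude -126.00.

-87.00, -126.00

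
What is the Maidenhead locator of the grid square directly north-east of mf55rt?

Longitude subsquare r = 17; +1 → 18 = s.
Latitude subsquare t = 19; +1 → 20 = u.

MF55su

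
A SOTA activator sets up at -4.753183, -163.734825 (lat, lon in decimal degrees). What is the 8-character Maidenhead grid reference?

Shift to the Maidenhead origin (180°W, 90°S): lon 16.26517, lat 85.24682.
Field: 16.26517/20 → 0 → A, 85.24682/10 → 8 → I; chars AI.
Square: 16.26517/2 → 8, 5.24682/1 → 5; chars 85.
Subsquare: 0.26517/0.0833333 → 3 → d, 0.24682/0.0416667 → 5 → f; chars df.
Extended square: 0.01517/0.00833333 → 1, 0.03848/0.00416667 → 9; chars 19.

AI85df19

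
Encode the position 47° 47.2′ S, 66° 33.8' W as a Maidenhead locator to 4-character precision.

FE62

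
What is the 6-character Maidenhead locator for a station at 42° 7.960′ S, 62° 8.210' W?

FE87wu

Add 180° to longitude and 90° to latitude: 117.8632, 47.8673.
Field: lon ⌊117.8632/20⌋ = 5 → F; lat ⌊47.8673/10⌋ = 4 → E.
Square: lon ⌊17.8632/2⌋ = 8; lat ⌊7.8673/1⌋ = 7.
Subsquare: lon ⌊1.8632/0.0833333⌋ = 22 → w; lat ⌊0.8673/0.0416667⌋ = 20 → u.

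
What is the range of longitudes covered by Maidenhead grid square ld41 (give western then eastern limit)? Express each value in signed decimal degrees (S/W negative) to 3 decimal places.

Field L=11, D=3: +11·20° lon, +3·10° lat → SW at lon 40°, lat -60°.
Square 4, 1: +4·2° lon, +1·1° lat → SW at lon 48°, lat -59°.
Cell spans 2° lon × 1° lat.
west 48.000, east 50.000.

48.000, 50.000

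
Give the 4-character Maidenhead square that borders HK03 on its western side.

GK93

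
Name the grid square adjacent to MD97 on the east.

ND07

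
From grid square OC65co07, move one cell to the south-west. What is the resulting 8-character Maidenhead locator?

Longitude extended square 0; −1 → -1, wraps to 9, carry into subsquare.
Longitude subsquare c = 2; −1 → 1 = b.
Latitude extended square 7; −1 → 6.

OC65bo96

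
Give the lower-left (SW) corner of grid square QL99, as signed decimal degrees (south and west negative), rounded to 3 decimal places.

29.000, 158.000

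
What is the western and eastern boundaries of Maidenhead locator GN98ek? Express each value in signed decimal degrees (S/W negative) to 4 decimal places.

-41.6667, -41.5833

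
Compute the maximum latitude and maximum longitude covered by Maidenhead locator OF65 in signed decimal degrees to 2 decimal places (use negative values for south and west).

-34.00, 114.00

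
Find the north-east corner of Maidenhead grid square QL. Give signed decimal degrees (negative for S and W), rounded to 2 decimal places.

30.00, 160.00

Field Q=16, L=11: +16·20° lon, +11·10° lat → SW at lon 140°, lat 20°.
Cell spans 20° lon × 10° lat. NE corner is SW corner plus one full cell.
latitude 30.00, longitude 160.00.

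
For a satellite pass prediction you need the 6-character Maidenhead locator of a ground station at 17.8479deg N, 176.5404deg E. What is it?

RK87gu

Offset from 180°W / 90°S: lon 356.5404°, lat 107.8479°.
Field: lon ⌊356.5404/20⌋ = 17 → R; lat ⌊107.8479/10⌋ = 10 → K.
Square: lon ⌊16.5404/2⌋ = 8; lat ⌊7.8479/1⌋ = 7.
Subsquare: lon ⌊0.5404/0.0833333⌋ = 6 → g; lat ⌊0.8479/0.0416667⌋ = 20 → u.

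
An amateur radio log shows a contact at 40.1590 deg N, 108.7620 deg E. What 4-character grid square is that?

ON40

Add 180° to longitude and 90° to latitude: 288.76, 130.16.
Field (20°×10°, letters A–R): lon ⌊288.76/20⌋ = 14 → O; lat ⌊130.16/10⌋ = 13 → N.
Square (2°×1°, digits 0–9): lon ⌊8.76/2⌋ = 4; lat ⌊0.16/1⌋ = 0.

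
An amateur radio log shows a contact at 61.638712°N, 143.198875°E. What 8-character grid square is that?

QP11op33

Offset from 180°W / 90°S: lon 323.19887°, lat 151.63871°.
Field: lon ⌊323.19887/20⌋ = 16 → Q; lat ⌊151.63871/10⌋ = 15 → P.
Square: lon ⌊3.19887/2⌋ = 1; lat ⌊1.63871/1⌋ = 1.
Subsquare: lon ⌊1.19887/0.0833333⌋ = 14 → o; lat ⌊0.63871/0.0416667⌋ = 15 → p.
Extended square: lon ⌊0.03221/0.00833333⌋ = 3; lat ⌊0.01371/0.00416667⌋ = 3.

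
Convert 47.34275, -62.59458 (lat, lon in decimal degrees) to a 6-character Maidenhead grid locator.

Shift to the Maidenhead origin (180°W, 90°S): lon 117.4054, lat 137.3427.
Field: lon ⌊117.4054/20⌋ = 5 → F; lat ⌊137.3427/10⌋ = 13 → N.
Square: lon ⌊17.4054/2⌋ = 8; lat ⌊7.3427/1⌋ = 7.
Subsquare: lon ⌊1.4054/0.0833333⌋ = 16 → q; lat ⌊0.3427/0.0416667⌋ = 8 → i.

FN87qi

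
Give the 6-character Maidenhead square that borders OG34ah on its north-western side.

OG24xi

Longitude subsquare a = 0; −1 → -1, wraps to 23 = x, carry into square.
Longitude square 3; −1 → 2.
Latitude subsquare h = 7; +1 → 8 = i.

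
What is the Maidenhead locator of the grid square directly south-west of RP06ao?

Longitude subsquare a = 0; −1 → -1, wraps to 23 = x, carry into square.
Longitude square 0; −1 → -1, wraps to 9, carry into field.
Longitude field R = 17; −1 → 16 = Q.
Latitude subsquare o = 14; −1 → 13 = n.

QP96xn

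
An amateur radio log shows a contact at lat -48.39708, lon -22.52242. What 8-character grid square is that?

Shift to the Maidenhead origin (180°W, 90°S): lon 157.47758, lat 41.60292.
Field: lon ⌊157.47758/20⌋ = 7 → H; lat ⌊41.60292/10⌋ = 4 → E.
Square: lon ⌊17.47758/2⌋ = 8; lat ⌊1.60292/1⌋ = 1.
Subsquare: lon ⌊1.47758/0.0833333⌋ = 17 → r; lat ⌊0.60292/0.0416667⌋ = 14 → o.
Extended square: lon ⌊0.06091/0.00833333⌋ = 7; lat ⌊0.01959/0.00416667⌋ = 4.

HE81ro74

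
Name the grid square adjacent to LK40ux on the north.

LK41ua

Latitude subsquare x = 23; +1 → 24, wraps to 0 = a, carry into square.
Latitude square 0; +1 → 1.
The longitude characters are unchanged.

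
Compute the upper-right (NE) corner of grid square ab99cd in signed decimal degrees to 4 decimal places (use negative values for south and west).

Field A=0, B=1: +0·20° lon, +1·10° lat → SW at lon -180°, lat -80°.
Square 9, 9: +9·2° lon, +9·1° lat → SW at lon -162°, lat -71°.
Subsquare c=2, d=3: +2·0.0833333° lon, +3·0.0416667° lat → SW at lon -161.833°, lat -70.875°.
Cell spans 0.0833333° lon × 0.0416667° lat. NE corner is SW corner plus one full cell.
latitude -70.8333, longitude -161.7500.

-70.8333, -161.7500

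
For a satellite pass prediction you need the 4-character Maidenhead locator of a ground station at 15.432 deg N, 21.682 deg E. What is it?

KK05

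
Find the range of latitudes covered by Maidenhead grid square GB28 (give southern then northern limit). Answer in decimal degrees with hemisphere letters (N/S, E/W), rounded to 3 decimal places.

72.000° S, 71.000° S

Field G=6, B=1: +6·20° lon, +1·10° lat → SW at lon -60°, lat -80°.
Square 2, 8: +2·2° lon, +8·1° lat → SW at lon -56°, lat -72°.
Cell spans 2° lon × 1° lat.
south 72.000° S, north 71.000° S.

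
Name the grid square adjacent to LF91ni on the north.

LF91nj

Latitude subsquare i = 8; +1 → 9 = j.
The longitude characters are unchanged.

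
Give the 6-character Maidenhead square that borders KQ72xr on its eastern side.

KQ82ar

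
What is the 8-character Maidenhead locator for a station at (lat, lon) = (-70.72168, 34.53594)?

Shift to the Maidenhead origin (180°W, 90°S): lon 214.53594, lat 19.27832.
Field (20°×10°, letters A–R): lon ⌊214.53594/20⌋ = 10 → K; lat ⌊19.27832/10⌋ = 1 → B.
Square (2°×1°, digits 0–9): lon ⌊14.53594/2⌋ = 7; lat ⌊9.27832/1⌋ = 9.
Subsquare (5′×2.5′, letters a–x): lon ⌊0.53594/0.0833333⌋ = 6 → g; lat ⌊0.27832/0.0416667⌋ = 6 → g.
Extended square (30″×15″, digits 0–9): lon ⌊0.03594/0.00833333⌋ = 4; lat ⌊0.02832/0.00416667⌋ = 6.

KB79gg46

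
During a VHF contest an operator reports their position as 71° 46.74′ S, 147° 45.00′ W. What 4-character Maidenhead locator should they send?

BB68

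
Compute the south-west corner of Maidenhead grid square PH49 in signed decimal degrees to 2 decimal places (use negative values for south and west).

-11.00, 128.00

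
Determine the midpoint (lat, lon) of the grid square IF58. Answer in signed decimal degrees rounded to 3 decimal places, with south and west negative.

Field I=8, F=5: +8·20° lon, +5·10° lat → SW at lon -20°, lat -40°.
Square 5, 8: +5·2° lon, +8·1° lat → SW at lon -10°, lat -32°.
Cell spans 2° lon × 1° lat. Centre is SW corner plus half of each.
latitude -31.500, longitude -9.000.

-31.500, -9.000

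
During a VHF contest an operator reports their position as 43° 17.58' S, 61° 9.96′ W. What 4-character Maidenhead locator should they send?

FE96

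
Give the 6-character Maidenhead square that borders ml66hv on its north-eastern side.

Longitude subsquare h = 7; +1 → 8 = i.
Latitude subsquare v = 21; +1 → 22 = w.

ML66iw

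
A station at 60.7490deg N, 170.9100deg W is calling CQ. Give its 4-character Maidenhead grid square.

Offset from 180°W / 90°S: lon 9.09°, lat 150.75°.
Field: lon ⌊9.09/20⌋ = 0 → A; lat ⌊150.75/10⌋ = 15 → P.
Square: lon ⌊9.09/2⌋ = 4; lat ⌊0.75/1⌋ = 0.

AP40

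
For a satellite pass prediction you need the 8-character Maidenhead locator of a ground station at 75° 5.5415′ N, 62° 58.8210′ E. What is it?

MQ15lc72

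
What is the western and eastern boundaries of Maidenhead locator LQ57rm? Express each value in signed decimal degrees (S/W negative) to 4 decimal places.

51.4167, 51.5000

Field L=11, Q=16: +11·20° lon, +16·10° lat → SW at lon 40°, lat 70°.
Square 5, 7: +5·2° lon, +7·1° lat → SW at lon 50°, lat 77°.
Subsquare r=17, m=12: +17·0.0833333° lon, +12·0.0416667° lat → SW at lon 51.4167°, lat 77.5°.
Cell spans 0.0833333° lon × 0.0416667° lat.
west 51.4167, east 51.5000.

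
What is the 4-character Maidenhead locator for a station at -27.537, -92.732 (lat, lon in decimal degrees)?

Shift to the Maidenhead origin (180°W, 90°S): lon 87.27, lat 62.46.
Field (20°×10°, letters A–R): 87.27/20 → 4 → E, 62.46/10 → 6 → G; chars EG.
Square (2°×1°, digits 0–9): 7.27/2 → 3, 2.46/1 → 2; chars 32.

EG32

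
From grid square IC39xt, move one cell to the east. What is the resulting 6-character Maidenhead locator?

Longitude subsquare x = 23; +1 → 24, wraps to 0 = a, carry into square.
Longitude square 3; +1 → 4.
The latitude characters are unchanged.

IC49at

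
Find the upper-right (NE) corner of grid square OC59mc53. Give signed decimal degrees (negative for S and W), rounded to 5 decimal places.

-60.90000, 111.05000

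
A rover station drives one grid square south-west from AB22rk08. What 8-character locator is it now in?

Longitude extended square 0; −1 → -1, wraps to 9, carry into subsquare.
Longitude subsquare r = 17; −1 → 16 = q.
Latitude extended square 8; −1 → 7.

AB22qk97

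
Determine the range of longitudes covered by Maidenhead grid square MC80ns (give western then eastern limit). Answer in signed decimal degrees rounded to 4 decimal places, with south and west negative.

77.0833, 77.1667

Field M=12, C=2: +12·20° lon, +2·10° lat → SW at lon 60°, lat -70°.
Square 8, 0: +8·2° lon, +0·1° lat → SW at lon 76°, lat -70°.
Subsquare n=13, s=18: +13·0.0833333° lon, +18·0.0416667° lat → SW at lon 77.0833°, lat -69.25°.
Cell spans 0.0833333° lon × 0.0416667° lat.
west 77.0833, east 77.1667.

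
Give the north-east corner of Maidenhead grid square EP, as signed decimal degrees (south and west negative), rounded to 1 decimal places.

Field E=4, P=15: +4·20° lon, +15·10° lat → SW at lon -100°, lat 60°.
Cell spans 20° lon × 10° lat. NE corner is SW corner plus one full cell.
latitude 70.0, longitude -80.0.

70.0, -80.0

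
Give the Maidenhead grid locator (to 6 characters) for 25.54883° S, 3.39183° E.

Shift to the Maidenhead origin (180°W, 90°S): lon 183.3918, lat 64.4512.
Field: 183.3918/20 → 9 → J, 64.4512/10 → 6 → G; chars JG.
Square: 3.3918/2 → 1, 4.4512/1 → 4; chars 14.
Subsquare: 1.3918/0.0833333 → 16 → q, 0.4512/0.0416667 → 10 → k; chars qk.

JG14qk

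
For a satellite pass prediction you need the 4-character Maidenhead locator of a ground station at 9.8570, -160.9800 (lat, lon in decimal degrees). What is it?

AJ99

Shift to the Maidenhead origin (180°W, 90°S): lon 19.02, lat 99.86.
Field (20°×10°, letters A–R): lon ⌊19.02/20⌋ = 0 → A; lat ⌊99.86/10⌋ = 9 → J.
Square (2°×1°, digits 0–9): lon ⌊19.02/2⌋ = 9; lat ⌊9.86/1⌋ = 9.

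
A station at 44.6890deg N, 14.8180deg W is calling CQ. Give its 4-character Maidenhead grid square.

IN24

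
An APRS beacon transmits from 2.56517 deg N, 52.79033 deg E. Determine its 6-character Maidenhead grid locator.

Offset from 180°W / 90°S: lon 232.7903°, lat 92.5652°.
Field (20°×10°, letters A–R): lon ⌊232.7903/20⌋ = 11 → L; lat ⌊92.5652/10⌋ = 9 → J.
Square (2°×1°, digits 0–9): lon ⌊12.7903/2⌋ = 6; lat ⌊2.5652/1⌋ = 2.
Subsquare (5′×2.5′, letters a–x): lon ⌊0.7903/0.0833333⌋ = 9 → j; lat ⌊0.5652/0.0416667⌋ = 13 → n.

LJ62jn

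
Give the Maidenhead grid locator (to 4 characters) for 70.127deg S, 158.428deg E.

Offset from 180°W / 90°S: lon 338.43°, lat 19.87°.
Field: lon ⌊338.43/20⌋ = 16 → Q; lat ⌊19.87/10⌋ = 1 → B.
Square: lon ⌊18.43/2⌋ = 9; lat ⌊9.87/1⌋ = 9.

QB99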